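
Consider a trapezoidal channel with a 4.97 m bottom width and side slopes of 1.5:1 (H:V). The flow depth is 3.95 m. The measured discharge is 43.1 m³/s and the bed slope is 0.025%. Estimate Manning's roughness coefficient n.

With bottom width b = 4.97 m and side slope z = 1.5: A = (b + zy)y = (4.97 + 1.5×3.95)×3.95 = 43.04 m²; P = b + 2y√(1+z²) = 4.97 + 2×3.95×1.803 = 19.21 m.
Hydraulic radius R = A/P = 43.04/19.21 = 2.24 m.
Rearranging Manning's equation: n = (1/Q) A R^(2/3) S^(1/2) = (1/43.1) × 43.04 × 2.24^(2/3) × √0.00025 = 0.027.

n = 0.027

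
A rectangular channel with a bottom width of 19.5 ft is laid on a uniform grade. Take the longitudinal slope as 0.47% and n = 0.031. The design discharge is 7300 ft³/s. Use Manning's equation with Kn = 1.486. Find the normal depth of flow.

Manning's equation rearranged: A R^(2/3) = nQ / (1.486·√S) = 0.031 × 7300 / (1.486 × √0.0047) = 2221.
Try y = 23.2 ft: A R^(2/3) = 1634 — too small.
Try y = 30.1 ft: A R^(2/3) = 2222 — matches.

y_n = 30.1 ft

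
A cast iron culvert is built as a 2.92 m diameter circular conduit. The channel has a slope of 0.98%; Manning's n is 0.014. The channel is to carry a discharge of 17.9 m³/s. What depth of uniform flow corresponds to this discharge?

y_n = 1.4 m

Manning's equation rearranged: A R^(2/3) = nQ / (1·√S) = 0.014 × 17.9 / (√0.0098) = 2.531.
Try y = 1.73 m: A R^(2/3) = 3.577 — too large.
Try y = 1.1 m: A R^(2/3) = 1.638 — too small.
Try y = 1.4 m: A R^(2/3) = 2.526 — close enough.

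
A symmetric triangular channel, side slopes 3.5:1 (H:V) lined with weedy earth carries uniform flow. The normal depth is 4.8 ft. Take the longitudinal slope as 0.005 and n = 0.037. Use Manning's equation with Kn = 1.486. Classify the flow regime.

For a triangular section with side slope z = 3.5: A = zy² = 3.5×4.8² = 80.64 ft²; P = 2y√(1+z²) = 2×4.8×3.64 = 34.94 ft.
Hydraulic radius R = A/P = 80.64/34.94 = 2.308 ft.
V = (1.486/n) R^(2/3) √S = (1.486/0.037) × 2.308^(2/3) × √0.005 = 4.959 ft/s. Hydraulic depth D_h = A/T = 80.64/33.6 = 2.4 ft.
Froude number Fr = V/√(g·D_h) = 4.959/√(32.2×2.4) = 0.564, which is less than 1, so the flow is subcritical.

subcritical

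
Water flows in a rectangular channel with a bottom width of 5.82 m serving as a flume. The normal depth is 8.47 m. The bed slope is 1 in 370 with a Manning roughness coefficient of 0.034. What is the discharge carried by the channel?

Flow area A = b·y = 5.82 × 8.47 = 49.3 m². Wetted perimeter P = b + 2y = 5.82 + 2×8.47 = 22.76 m.
Hydraulic radius R = A/P = 49.3/22.76 = 2.166 m.
Manning's equation: Q = (1/n) A R^(2/3) S^(1/2) = (1/0.034) × 49.3 × 2.166^(2/3) × 0.002703^(1/2) = 126 m³/s.

Q = 126 m³/s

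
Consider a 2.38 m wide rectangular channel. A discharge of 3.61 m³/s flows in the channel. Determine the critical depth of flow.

For a rectangular channel, critical depth y_c = (q²/g)^(1/3) where q = Q/b = 3.61/2.38 = 1.517 m²/s.
So y_c = (1.517²/9.81)^(1/3) = 0.617 m.

y_c = 0.617 m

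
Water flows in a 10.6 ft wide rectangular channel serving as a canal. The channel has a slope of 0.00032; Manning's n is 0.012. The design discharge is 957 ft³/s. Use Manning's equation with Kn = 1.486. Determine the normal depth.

Manning's equation rearranged: A R^(2/3) = nQ / (1.486·√S) = 0.012 × 957 / (1.486 × √0.00032) = 432.
Try y = 13.5 ft: A R^(2/3) = 348.8 — too small.
Try y = 16.2 ft: A R^(2/3) = 432.2 — close enough.

y_n = 16.2 ft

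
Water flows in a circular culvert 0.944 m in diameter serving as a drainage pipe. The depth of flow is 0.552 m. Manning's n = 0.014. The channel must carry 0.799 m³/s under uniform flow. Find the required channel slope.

For a circular section of diameter D = 0.944 m at depth y = 0.552 m, the central angle is θ = 2 arccos(1 − 2y/D) = 3.482 rad. Then A = (D²/8)(θ − sin θ) = 0.4251 m² and P = Dθ/2 = 1.644 m.
Hydraulic radius R = A/P = 0.4251/1.644 = 0.2586 m.
From Manning's equation, S = [nQ / (1 A R^(2/3))]² = [0.014 × 0.799 / (1 × 0.4251 × 0.2586^(2/3))]² = 0.0042.

S = 0.0042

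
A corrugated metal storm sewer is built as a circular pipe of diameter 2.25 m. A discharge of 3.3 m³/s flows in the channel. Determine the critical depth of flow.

y_c = 0.834 m

At critical depth, Q² T / (g A³) = 1, i.e. A³/T = Q²/g = 3.3²/9.81 = 1.11.
At y = 0.605 m: A³/T = 0.3201 — too small.
At y = 0.919 m: A³/T = 1.61 — too large.
At y = 0.834 m: A³/T = 1.109 — ≈ 1.11.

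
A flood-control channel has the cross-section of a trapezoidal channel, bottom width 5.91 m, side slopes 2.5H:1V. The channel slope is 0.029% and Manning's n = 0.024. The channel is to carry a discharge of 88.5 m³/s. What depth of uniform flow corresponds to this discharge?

y_n = 4.21 m

Manning's equation rearranged: A R^(2/3) = nQ / (1·√S) = 0.024 × 88.5 / (√0.00029) = 124.7.
Try y = 3.57 m: A R^(2/3) = 87.04 — too small.
Try y = 4.21 m: A R^(2/3) = 124.7 — close enough.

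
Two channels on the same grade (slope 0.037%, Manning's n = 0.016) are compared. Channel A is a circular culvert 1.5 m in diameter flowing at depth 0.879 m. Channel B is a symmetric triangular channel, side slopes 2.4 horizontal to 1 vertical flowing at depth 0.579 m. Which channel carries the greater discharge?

channel A

Channel A: For a circular section of diameter D = 1.5 m at depth y = 0.879 m, the central angle is θ = 2 arccos(1 − 2y/D) = 3.487 rad. Then A = (D²/8)(θ − sin θ) = 1.076 m² and P = Dθ/2 = 2.615 m. Hydraulic radius R = A/P = 1.076/2.615 = 0.4114 m. Q_A = (1/0.016)·1.076·0.4114^(2/3)·√0.00037 = 0.7157 m³/s.
Channel B: For a triangular section with side slope z = 2.4: A = zy² = 2.4×0.579² = 0.8046 m²; P = 2y√(1+z²) = 2×0.579×2.6 = 3.011 m. Hydraulic radius R = A/P = 0.8046/3.011 = 0.2672 m. Q_B = (1/0.016)·0.8046·0.2672^(2/3)·√0.00037 = 0.4013 m³/s.
Q_A = 0.7157 m³/s vs Q_B = 0.4013 m³/s, so channel A carries more.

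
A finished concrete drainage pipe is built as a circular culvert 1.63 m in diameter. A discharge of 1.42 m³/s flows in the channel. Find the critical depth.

At critical depth, Q² T / (g A³) = 1, i.e. A³/T = Q²/g = 1.42²/9.81 = 0.2055.
Try y = 0.502 m: A³/T = 0.1082 — low.
Try y = 0.641 m: A³/T = 0.2778 — high.
Try y = 0.593 m: A³/T = 0.2059 — matches.

y_c = 0.593 m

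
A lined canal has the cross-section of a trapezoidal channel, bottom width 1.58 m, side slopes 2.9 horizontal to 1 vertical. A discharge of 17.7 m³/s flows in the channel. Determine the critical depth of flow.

At critical depth, Q² T / (g A³) = 1, i.e. A³/T = Q²/g = 17.7²/9.81 = 31.94.
Try y = 1.1 m: A³/T = 18.15 — low.
Try y = 1.26 m: A³/T = 32.27 — ≈ 31.94.

y_c = 1.26 m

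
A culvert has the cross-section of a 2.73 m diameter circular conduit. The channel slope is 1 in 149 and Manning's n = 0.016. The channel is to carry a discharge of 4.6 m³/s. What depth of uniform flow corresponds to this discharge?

Manning's equation rearranged: A R^(2/3) = nQ / (1·√S) = 0.016 × 4.6 / (√0.006711) = 0.8984.
At y = 0.695 m: A R^(2/3) = 0.6443 — low.
At y = 0.899 m: A R^(2/3) = 1.063 — high.
At y = 0.824 m: A R^(2/3) = 0.8991 — matches.

y_n = 0.824 m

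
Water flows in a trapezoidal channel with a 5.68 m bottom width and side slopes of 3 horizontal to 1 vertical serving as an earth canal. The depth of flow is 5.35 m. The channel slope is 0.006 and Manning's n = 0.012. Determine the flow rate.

With bottom width b = 5.68 m and side slope z = 3: A = (b + zy)y = (5.68 + 3×5.35)×5.35 = 116.3 m²; P = b + 2y√(1+z²) = 5.68 + 2×5.35×3.162 = 39.52 m.
Hydraulic radius R = A/P = 116.3/39.52 = 2.942 m.
Manning's equation: Q = (1/n) A R^(2/3) S^(1/2) = (1/0.012) × 116.3 × 2.942^(2/3) × 0.006^(1/2) = 1540 m³/s.

Q = 1540 m³/s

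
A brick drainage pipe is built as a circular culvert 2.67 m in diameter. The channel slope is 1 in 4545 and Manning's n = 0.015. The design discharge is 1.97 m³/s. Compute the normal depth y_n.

y_n = 1.28 m

Manning's equation rearranged: A R^(2/3) = nQ / (1·√S) = 0.015 × 1.97 / (√0.00022) = 1.992.
Trying y = 1.05 m: A R^(2/3) = 1.397 — too small.
Trying y = 1.55 m: A R^(2/3) = 2.73 — too large.
Trying y = 1.28 m: A R^(2/3) = 1.99 — ≈ 1.992.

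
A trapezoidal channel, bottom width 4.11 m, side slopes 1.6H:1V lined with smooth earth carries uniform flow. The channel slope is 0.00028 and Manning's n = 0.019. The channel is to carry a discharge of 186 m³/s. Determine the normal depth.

y_n = 6.53 m

Manning's equation rearranged: A R^(2/3) = nQ / (1·√S) = 0.019 × 186 / (√0.00028) = 211.2.
Trying y = 5.68 m: A R^(2/3) = 153.7 — too small.
Trying y = 7.29 m: A R^(2/3) = 271.9 — too large.
Trying y = 6.53 m: A R^(2/3) = 211 — ≈ 211.2.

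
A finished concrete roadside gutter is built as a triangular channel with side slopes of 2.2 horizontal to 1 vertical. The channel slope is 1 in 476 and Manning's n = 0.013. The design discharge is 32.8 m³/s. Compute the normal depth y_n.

y_n = 2.09 m

Manning's equation rearranged: A R^(2/3) = nQ / (1·√S) = 0.013 × 32.8 / (√0.002101) = 9.303.
Try y = 1.61 m: A R^(2/3) = 4.635 — low.
Try y = 2.09 m: A R^(2/3) = 9.295 — matches.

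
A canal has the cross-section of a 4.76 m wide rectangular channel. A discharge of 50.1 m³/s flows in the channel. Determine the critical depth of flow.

y_c = 2.24 m

For a rectangular channel, critical depth y_c = (q²/g)^(1/3) where q = Q/b = 50.1/4.76 = 10.53 m²/s.
So y_c = (10.53²/9.81)^(1/3) = 2.24 m.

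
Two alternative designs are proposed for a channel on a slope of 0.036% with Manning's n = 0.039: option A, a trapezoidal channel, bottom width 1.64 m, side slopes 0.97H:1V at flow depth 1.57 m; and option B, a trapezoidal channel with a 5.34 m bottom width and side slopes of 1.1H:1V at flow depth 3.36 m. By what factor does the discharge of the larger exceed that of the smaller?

Channel A: With bottom width b = 1.64 m and side slope z = 0.97: A = (b + zy)y = (1.64 + 0.97×1.57)×1.57 = 4.966 m²; P = b + 2y√(1+z²) = 1.64 + 2×1.57×1.393 = 6.015 m. Hydraulic radius R = A/P = 4.966/6.015 = 0.8256 m. Q_A = (1/0.039)·4.966·0.8256^(2/3)·√0.00036 = 2.126 m³/s.
Channel B: With bottom width b = 5.34 m and side slope z = 1.1: A = (b + zy)y = (5.34 + 1.1×3.36)×3.36 = 30.36 m²; P = b + 2y√(1+z²) = 5.34 + 2×3.36×1.487 = 15.33 m. Hydraulic radius R = A/P = 30.36/15.33 = 1.98 m. Q_B = (1/0.039)·30.36·1.98^(2/3)·√0.00036 = 23.29 m³/s.
The larger discharge is 23.29 m³/s and the smaller is 2.126 m³/s; the ratio is 11.

11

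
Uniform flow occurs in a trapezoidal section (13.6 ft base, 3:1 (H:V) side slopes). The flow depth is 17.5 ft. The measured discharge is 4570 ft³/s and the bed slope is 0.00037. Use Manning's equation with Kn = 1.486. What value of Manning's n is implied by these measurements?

With bottom width b = 13.6 ft and side slope z = 3: A = (b + zy)y = (13.6 + 3×17.5)×17.5 = 1157 ft²; P = b + 2y√(1+z²) = 13.6 + 2×17.5×3.162 = 124.3 ft.
Hydraulic radius R = A/P = 1157/124.3 = 9.308 ft.
Rearranging Manning's equation: n = (1.486/Q) A R^(2/3) S^(1/2) = (1.486/4570) × 1157 × 9.308^(2/3) × √0.00037 = 0.032.

n = 0.032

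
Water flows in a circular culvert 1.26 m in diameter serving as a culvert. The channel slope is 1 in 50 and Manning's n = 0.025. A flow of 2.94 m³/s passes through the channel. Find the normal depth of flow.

y_n = 0.935 m

Manning's equation rearranged: A R^(2/3) = nQ / (1·√S) = 0.025 × 2.94 / (√0.02) = 0.5197.
At y = 1.02 m: A R^(2/3) = 0.5707 — over.
At y = 0.767 m: A R^(2/3) = 0.3964 — short.
At y = 0.935 m: A R^(2/3) = 0.5199 — matches.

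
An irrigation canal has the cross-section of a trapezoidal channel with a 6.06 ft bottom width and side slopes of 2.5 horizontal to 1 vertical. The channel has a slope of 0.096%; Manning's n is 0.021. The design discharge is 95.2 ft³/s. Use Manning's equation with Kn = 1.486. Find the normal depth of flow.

y_n = 2.55 ft

Manning's equation rearranged: A R^(2/3) = nQ / (1.486·√S) = 0.021 × 95.2 / (1.486 × √0.00096) = 43.42.
At y = 3.24 ft: A R^(2/3) = 71.65 — high.
At y = 2.23 ft: A R^(2/3) = 33.02 — low.
At y = 2.55 ft: A R^(2/3) = 43.42 — ≈ 43.42.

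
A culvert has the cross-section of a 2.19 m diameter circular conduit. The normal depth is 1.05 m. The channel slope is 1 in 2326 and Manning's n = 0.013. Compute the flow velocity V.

V = 1.05 m/s

For a circular section of diameter D = 2.19 m at depth y = 1.05 m, the central angle is θ = 2 arccos(1 − 2y/D) = 3.059 rad. Then A = (D²/8)(θ − sin θ) = 1.785 m² and P = Dθ/2 = 3.35 m.
Hydraulic radius R = A/P = 1.785/3.35 = 0.5328 m.
From Manning's equation, V = (1/n) R^(2/3) S^(1/2) = (1/0.013) × 0.5328^(2/3) × 0.0004299^(1/2) = 1.05 m/s.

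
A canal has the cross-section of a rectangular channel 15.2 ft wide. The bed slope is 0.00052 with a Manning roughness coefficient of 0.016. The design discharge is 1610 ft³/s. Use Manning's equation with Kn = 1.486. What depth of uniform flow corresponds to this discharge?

Manning's equation rearranged: A R^(2/3) = nQ / (1.486·√S) = 0.016 × 1610 / (1.486 × √0.00052) = 760.2.
At y = 21.2 ft: A R^(2/3) = 1016 — high.
At y = 12.3 ft: A R^(2/3) = 524.4 — low.
At y = 16.6 ft: A R^(2/3) = 758.6 — matches.

y_n = 16.6 ft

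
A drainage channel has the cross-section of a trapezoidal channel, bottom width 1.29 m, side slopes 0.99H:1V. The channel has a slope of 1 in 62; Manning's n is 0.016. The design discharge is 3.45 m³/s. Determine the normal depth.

Manning's equation rearranged: A R^(2/3) = nQ / (1·√S) = 0.016 × 3.45 / (√0.01613) = 0.4346.
At y = 0.424 m: A R^(2/3) = 0.319 — too small.
At y = 0.505 m: A R^(2/3) = 0.4346 — close enough.

y_n = 0.505 m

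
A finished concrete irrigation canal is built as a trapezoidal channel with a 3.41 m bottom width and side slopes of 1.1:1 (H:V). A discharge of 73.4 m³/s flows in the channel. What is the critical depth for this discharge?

At critical depth, Q² T / (g A³) = 1, i.e. A³/T = Q²/g = 73.4²/9.81 = 549.2.
Trying y = 2.28 m: A³/T = 291.5 — low.
Trying y = 3.01 m: A³/T = 825.3 — high.
Trying y = 2.7 m: A³/T = 546.7 — close enough.

y_c = 2.7 m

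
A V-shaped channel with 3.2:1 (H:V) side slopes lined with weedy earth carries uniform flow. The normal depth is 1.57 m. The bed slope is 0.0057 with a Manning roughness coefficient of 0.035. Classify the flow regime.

subcritical

For a triangular section with side slope z = 3.2: A = zy² = 3.2×1.57² = 7.888 m²; P = 2y√(1+z²) = 2×1.57×3.353 = 10.53 m.
Hydraulic radius R = A/P = 7.888/10.53 = 0.7493 m.
V = (1/n) R^(2/3) √S = (1/0.035) × 0.7493^(2/3) × √0.0057 = 1.779 m/s. Hydraulic depth D_h = A/T = 7.888/10.05 = 0.785 m.
Froude number Fr = V/√(g·D_h) = 1.779/√(9.81×0.785) = 0.641, which is less than 1, so the flow is subcritical.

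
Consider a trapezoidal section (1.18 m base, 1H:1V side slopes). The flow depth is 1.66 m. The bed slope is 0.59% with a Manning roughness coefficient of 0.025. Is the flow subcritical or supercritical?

With bottom width b = 1.18 m and side slope z = 1: A = (b + zy)y = (1.18 + 1×1.66)×1.66 = 4.714 m²; P = b + 2y√(1+z²) = 1.18 + 2×1.66×1.414 = 5.875 m.
Hydraulic radius R = A/P = 4.714/5.875 = 0.8024 m.
V = (1/n) R^(2/3) √S = (1/0.025) × 0.8024^(2/3) × √0.0059 = 2.653 m/s. Hydraulic depth D_h = A/T = 4.714/4.5 = 1.048 m.
Froude number Fr = V/√(g·D_h) = 2.653/√(9.81×1.048) = 0.828, which is less than 1, so the flow is subcritical.

subcritical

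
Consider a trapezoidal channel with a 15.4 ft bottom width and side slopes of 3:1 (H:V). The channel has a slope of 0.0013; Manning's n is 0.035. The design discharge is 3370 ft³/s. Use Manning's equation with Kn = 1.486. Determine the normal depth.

Manning's equation rearranged: A R^(2/3) = nQ / (1.486·√S) = 0.035 × 3370 / (1.486 × √0.0013) = 2201.
At y = 8.99 ft: A R^(2/3) = 1154 — low.
At y = 14 ft: A R^(2/3) = 3142 — high.
At y = 12 ft: A R^(2/3) = 2204 — matches.

y_n = 12 ft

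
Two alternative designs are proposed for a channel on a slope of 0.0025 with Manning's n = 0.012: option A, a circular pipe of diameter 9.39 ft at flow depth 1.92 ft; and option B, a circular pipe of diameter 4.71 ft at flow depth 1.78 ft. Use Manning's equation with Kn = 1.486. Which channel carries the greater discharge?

Channel A: For a circular section of diameter D = 9.39 ft at depth y = 1.92 ft, the central angle is θ = 2 arccos(1 − 2y/D) = 1.877 rad. Then A = (D²/8)(θ − sin θ) = 10.18 ft² and P = Dθ/2 = 8.812 ft. Hydraulic radius R = A/P = 10.18/8.812 = 1.155 ft. Q_A = (1.486/0.012)·10.18·1.155^(2/3)·√0.0025 = 69.36 ft³/s.
Channel B: For a circular section of diameter D = 4.71 ft at depth y = 1.78 ft, the central angle is θ = 2 arccos(1 − 2y/D) = 2.648 rad. Then A = (D²/8)(θ − sin θ) = 6.031 ft² and P = Dθ/2 = 6.237 ft. Hydraulic radius R = A/P = 6.031/6.237 = 0.9669 ft. Q_B = (1.486/0.012)·6.031·0.9669^(2/3)·√0.0025 = 36.51 ft³/s.
Q_A = 69.36 ft³/s vs Q_B = 36.51 ft³/s, so channel A carries more.

channel A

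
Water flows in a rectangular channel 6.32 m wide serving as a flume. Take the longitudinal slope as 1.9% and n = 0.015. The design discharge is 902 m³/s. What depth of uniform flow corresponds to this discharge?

Manning's equation rearranged: A R^(2/3) = nQ / (1·√S) = 0.015 × 902 / (√0.019) = 98.16.
At y = 10.4 m: A R^(2/3) = 118.6 — too large.
At y = 6.67 m: A R^(2/3) = 70.09 — too small.
At y = 8.84 m: A R^(2/3) = 98.13 — ≈ 98.16.

y_n = 8.84 m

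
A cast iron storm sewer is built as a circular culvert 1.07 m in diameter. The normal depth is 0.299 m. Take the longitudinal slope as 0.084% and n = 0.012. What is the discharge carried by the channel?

For a circular section of diameter D = 1.07 m at depth y = 0.299 m, the central angle is θ = 2 arccos(1 − 2y/D) = 2.228 rad. Then A = (D²/8)(θ − sin θ) = 0.2055 m² and P = Dθ/2 = 1.192 m.
Hydraulic radius R = A/P = 0.2055/1.192 = 0.1724 m.
Manning's equation: Q = (1/n) A R^(2/3) S^(1/2) = (1/0.012) × 0.2055 × 0.1724^(2/3) × 0.00084^(1/2) = 0.154 m³/s.

Q = 0.154 m³/s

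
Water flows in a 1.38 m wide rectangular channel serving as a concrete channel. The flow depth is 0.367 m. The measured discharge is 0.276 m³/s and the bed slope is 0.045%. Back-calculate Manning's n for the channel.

Flow area A = b·y = 1.38 × 0.367 = 0.5065 m². Wetted perimeter P = b + 2y = 1.38 + 2×0.367 = 2.114 m.
Hydraulic radius R = A/P = 0.5065/2.114 = 0.2396 m.
Rearranging Manning's equation: n = (1/Q) A R^(2/3) S^(1/2) = (1/0.276) × 0.5065 × 0.2396^(2/3) × √0.00045 = 0.015.

n = 0.015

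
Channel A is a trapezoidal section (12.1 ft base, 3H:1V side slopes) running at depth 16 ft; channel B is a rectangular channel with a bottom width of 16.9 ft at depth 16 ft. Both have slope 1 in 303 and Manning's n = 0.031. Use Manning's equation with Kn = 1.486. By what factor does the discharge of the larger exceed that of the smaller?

4.73

Channel A: With bottom width b = 12.1 ft and side slope z = 3: A = (b + zy)y = (12.1 + 3×16)×16 = 961.6 ft²; P = b + 2y√(1+z²) = 12.1 + 2×16×3.162 = 113.3 ft. Hydraulic radius R = A/P = 961.6/113.3 = 8.488 ft. Q_A = (1.486/0.031)·961.6·8.488^(2/3)·√0.0033 = 11020 ft³/s.
Channel B: Flow area A = b·y = 16.9 × 16 = 270.4 ft². Wetted perimeter P = b + 2y = 16.9 + 2×16 = 48.9 ft. Hydraulic radius R = A/P = 270.4/48.9 = 5.53 ft. Q_B = (1.486/0.031)·270.4·5.53^(2/3)·√0.0033 = 2328 ft³/s.
The larger discharge is 11020 ft³/s and the smaller is 2328 ft³/s; the ratio is 4.73.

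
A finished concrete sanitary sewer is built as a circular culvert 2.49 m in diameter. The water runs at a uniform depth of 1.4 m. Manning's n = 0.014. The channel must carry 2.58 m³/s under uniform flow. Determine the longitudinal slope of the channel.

S = 0.000281

For a circular section of diameter D = 2.49 m at depth y = 1.4 m, the central angle is θ = 2 arccos(1 − 2y/D) = 3.391 rad. Then A = (D²/8)(θ − sin θ) = 2.82 m² and P = Dθ/2 = 4.222 m.
Hydraulic radius R = A/P = 2.82/4.222 = 0.6679 m.
From Manning's equation, S = [nQ / (1 A R^(2/3))]² = [0.014 × 2.58 / (1 × 2.82 × 0.6679^(2/3))]² = 0.000281.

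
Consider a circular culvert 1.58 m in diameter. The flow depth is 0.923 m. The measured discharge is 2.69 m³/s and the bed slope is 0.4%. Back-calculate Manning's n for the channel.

For a circular section of diameter D = 1.58 m at depth y = 0.923 m, the central angle is θ = 2 arccos(1 − 2y/D) = 3.48 rad. Then A = (D²/8)(θ − sin θ) = 1.189 m² and P = Dθ/2 = 2.749 m.
Hydraulic radius R = A/P = 1.189/2.749 = 0.4327 m.
Rearranging Manning's equation: n = (1/Q) A R^(2/3) S^(1/2) = (1/2.69) × 1.189 × 0.4327^(2/3) × √0.004 = 0.016.

n = 0.016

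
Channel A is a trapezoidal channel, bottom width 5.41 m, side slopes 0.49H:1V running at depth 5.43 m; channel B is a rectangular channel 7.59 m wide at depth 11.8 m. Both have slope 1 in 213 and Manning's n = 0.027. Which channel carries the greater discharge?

channel B

Channel A: With bottom width b = 5.41 m and side slope z = 0.49: A = (b + zy)y = (5.41 + 0.49×5.43)×5.43 = 43.82 m²; P = b + 2y√(1+z²) = 5.41 + 2×5.43×1.114 = 17.5 m. Hydraulic radius R = A/P = 43.82/17.5 = 2.504 m. Q_A = (1/0.027)·43.82·2.504^(2/3)·√0.004695 = 205.1 m³/s.
Channel B: Flow area A = b·y = 7.59 × 11.8 = 89.56 m². Wetted perimeter P = b + 2y = 7.59 + 2×11.8 = 31.19 m. Hydraulic radius R = A/P = 89.56/31.19 = 2.871 m. Q_B = (1/0.027)·89.56·2.871^(2/3)·√0.004695 = 459.2 m³/s.
Q_A = 205.1 m³/s vs Q_B = 459.2 m³/s, so channel B carries more.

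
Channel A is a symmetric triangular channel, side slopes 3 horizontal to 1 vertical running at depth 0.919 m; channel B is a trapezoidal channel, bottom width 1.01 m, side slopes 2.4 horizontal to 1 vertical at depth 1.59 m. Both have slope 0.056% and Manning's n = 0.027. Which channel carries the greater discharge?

Channel A: For a triangular section with side slope z = 3: A = zy² = 3×0.919² = 2.534 m²; P = 2y√(1+z²) = 2×0.919×3.162 = 5.812 m. Hydraulic radius R = A/P = 2.534/5.812 = 0.4359 m. Q_A = (1/0.027)·2.534·0.4359^(2/3)·√0.00056 = 1.277 m³/s.
Channel B: With bottom width b = 1.01 m and side slope z = 2.4: A = (b + zy)y = (1.01 + 2.4×1.59)×1.59 = 7.673 m²; P = b + 2y√(1+z²) = 1.01 + 2×1.59×2.6 = 9.278 m. Hydraulic radius R = A/P = 7.673/9.278 = 0.827 m. Q_B = (1/0.027)·7.673·0.827^(2/3)·√0.00056 = 5.926 m³/s.
Q_A = 1.277 m³/s vs Q_B = 5.926 m³/s, so channel B carries more.

channel B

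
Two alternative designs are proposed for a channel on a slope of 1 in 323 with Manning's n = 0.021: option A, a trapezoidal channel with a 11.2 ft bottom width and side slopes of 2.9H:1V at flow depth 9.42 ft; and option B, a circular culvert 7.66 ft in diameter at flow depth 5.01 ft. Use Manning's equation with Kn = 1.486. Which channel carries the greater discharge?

channel A

Channel A: With bottom width b = 11.2 ft and side slope z = 2.9: A = (b + zy)y = (11.2 + 2.9×9.42)×9.42 = 362.8 ft²; P = b + 2y√(1+z²) = 11.2 + 2×9.42×3.068 = 68.99 ft. Hydraulic radius R = A/P = 362.8/68.99 = 5.259 ft. Q_A = (1.486/0.021)·362.8·5.259^(2/3)·√0.003096 = 4320 ft³/s.
Channel B: For a circular section of diameter D = 7.66 ft at depth y = 5.01 ft, the central angle is θ = 2 arccos(1 − 2y/D) = 3.768 rad. Then A = (D²/8)(θ − sin θ) = 31.94 ft² and P = Dθ/2 = 14.43 ft. Hydraulic radius R = A/P = 31.94/14.43 = 2.213 ft. Q_B = (1.486/0.021)·31.94·2.213^(2/3)·√0.003096 = 213.5 ft³/s.
Q_A = 4320 ft³/s vs Q_B = 213.5 ft³/s, so channel A carries more.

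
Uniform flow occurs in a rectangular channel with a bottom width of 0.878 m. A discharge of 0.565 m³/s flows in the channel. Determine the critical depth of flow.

y_c = 0.348 m

For a rectangular channel, critical depth y_c = (q²/g)^(1/3) where q = Q/b = 0.565/0.878 = 0.6435 m²/s.
So y_c = (0.6435²/9.81)^(1/3) = 0.348 m.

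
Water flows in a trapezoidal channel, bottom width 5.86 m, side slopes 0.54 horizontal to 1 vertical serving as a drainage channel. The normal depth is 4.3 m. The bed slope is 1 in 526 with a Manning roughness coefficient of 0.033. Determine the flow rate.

Q = 79.8 m³/s

With bottom width b = 5.86 m and side slope z = 0.54: A = (b + zy)y = (5.86 + 0.54×4.3)×4.3 = 35.18 m²; P = b + 2y√(1+z²) = 5.86 + 2×4.3×1.136 = 15.63 m.
Hydraulic radius R = A/P = 35.18/15.63 = 2.25 m.
Manning's equation: Q = (1/n) A R^(2/3) S^(1/2) = (1/0.033) × 35.18 × 2.25^(2/3) × 0.001901^(1/2) = 79.8 m³/s.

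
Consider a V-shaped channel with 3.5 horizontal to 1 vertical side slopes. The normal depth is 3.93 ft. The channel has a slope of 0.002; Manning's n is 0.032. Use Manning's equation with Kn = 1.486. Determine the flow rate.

For a triangular section with side slope z = 3.5: A = zy² = 3.5×3.93² = 54.06 ft²; P = 2y√(1+z²) = 2×3.93×3.64 = 28.61 ft.
Hydraulic radius R = A/P = 54.06/28.61 = 1.889 ft.
Manning's equation: Q = (1.486/n) A R^(2/3) S^(1/2) = (1.486/0.032) × 54.06 × 1.889^(2/3) × 0.002^(1/2) = 172 ft³/s.

Q = 172 ft³/s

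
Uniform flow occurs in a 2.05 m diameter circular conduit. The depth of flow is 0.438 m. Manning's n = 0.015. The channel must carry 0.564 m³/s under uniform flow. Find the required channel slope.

S = 0.0016

For a circular section of diameter D = 2.05 m at depth y = 0.438 m, the central angle is θ = 2 arccos(1 − 2y/D) = 1.922 rad. Then A = (D²/8)(θ − sin θ) = 0.5164 m² and P = Dθ/2 = 1.97 m.
Hydraulic radius R = A/P = 0.5164/1.97 = 0.2621 m.
From Manning's equation, S = [nQ / (1 A R^(2/3))]² = [0.015 × 0.564 / (1 × 0.5164 × 0.2621^(2/3))]² = 0.0016.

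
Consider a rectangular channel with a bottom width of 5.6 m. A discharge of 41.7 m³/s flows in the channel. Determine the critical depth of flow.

y_c = 1.78 m

For a rectangular channel, critical depth y_c = (q²/g)^(1/3) where q = Q/b = 41.7/5.6 = 7.446 m²/s.
So y_c = (7.446²/9.81)^(1/3) = 1.78 m.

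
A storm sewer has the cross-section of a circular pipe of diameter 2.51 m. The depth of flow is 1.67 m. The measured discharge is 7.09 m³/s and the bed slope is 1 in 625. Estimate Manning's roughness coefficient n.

For a circular section of diameter D = 2.51 m at depth y = 1.67 m, the central angle is θ = 2 arccos(1 − 2y/D) = 3.816 rad. Then A = (D²/8)(θ − sin θ) = 3.496 m² and P = Dθ/2 = 4.789 m.
Hydraulic radius R = A/P = 3.496/4.789 = 0.7301 m.
Rearranging Manning's equation: n = (1/Q) A R^(2/3) S^(1/2) = (1/7.09) × 3.496 × 0.7301^(2/3) × √0.0016 = 0.016.

n = 0.016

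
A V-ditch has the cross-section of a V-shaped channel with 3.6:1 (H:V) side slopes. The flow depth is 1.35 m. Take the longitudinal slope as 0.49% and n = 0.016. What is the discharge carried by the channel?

For a triangular section with side slope z = 3.6: A = zy² = 3.6×1.35² = 6.561 m²; P = 2y√(1+z²) = 2×1.35×3.736 = 10.09 m.
Hydraulic radius R = A/P = 6.561/10.09 = 0.6504 m.
Manning's equation: Q = (1/n) A R^(2/3) S^(1/2) = (1/0.016) × 6.561 × 0.6504^(2/3) × 0.0049^(1/2) = 21.5 m³/s.

Q = 21.5 m³/s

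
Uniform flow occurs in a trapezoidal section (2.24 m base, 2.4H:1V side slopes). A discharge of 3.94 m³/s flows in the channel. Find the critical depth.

At critical depth, Q² T / (g A³) = 1, i.e. A³/T = Q²/g = 3.94²/9.81 = 1.582.
Trying y = 0.607 m: A³/T = 2.192 — high.
Trying y = 0.492 m: A³/T = 1.036 — low.
Trying y = 0.554 m: A³/T = 1.579 — ≈ 1.582.

y_c = 0.554 m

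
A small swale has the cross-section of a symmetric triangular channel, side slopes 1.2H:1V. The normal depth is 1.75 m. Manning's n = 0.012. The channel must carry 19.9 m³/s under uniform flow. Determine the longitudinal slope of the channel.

S = 0.00717

For a triangular section with side slope z = 1.2: A = zy² = 1.2×1.75² = 3.675 m²; P = 2y√(1+z²) = 2×1.75×1.562 = 5.467 m.
Hydraulic radius R = A/P = 3.675/5.467 = 0.6722 m.
From Manning's equation, S = [nQ / (1 A R^(2/3))]² = [0.012 × 19.9 / (1 × 3.675 × 0.6722^(2/3))]² = 0.00717.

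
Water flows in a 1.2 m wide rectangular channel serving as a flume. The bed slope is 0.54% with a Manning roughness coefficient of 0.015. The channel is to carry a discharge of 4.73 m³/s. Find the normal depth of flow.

Manning's equation rearranged: A R^(2/3) = nQ / (1·√S) = 0.015 × 4.73 / (√0.0054) = 0.9655.
Trying y = 1.09 m: A R^(2/3) = 0.6946 — too small.
Trying y = 1.43 m: A R^(2/3) = 0.9664 — ≈ 0.9655.

y_n = 1.43 m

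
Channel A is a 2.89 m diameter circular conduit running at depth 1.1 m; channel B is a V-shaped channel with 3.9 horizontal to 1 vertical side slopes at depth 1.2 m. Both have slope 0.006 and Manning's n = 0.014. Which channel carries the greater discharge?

Channel A: For a circular section of diameter D = 2.89 m at depth y = 1.1 m, the central angle is θ = 2 arccos(1 − 2y/D) = 2.659 rad. Then A = (D²/8)(θ − sin θ) = 2.292 m² and P = Dθ/2 = 3.843 m. Hydraulic radius R = A/P = 2.292/3.843 = 0.5965 m. Q_A = (1/0.014)·2.292·0.5965^(2/3)·√0.006 = 8.988 m³/s.
Channel B: For a triangular section with side slope z = 3.9: A = zy² = 3.9×1.2² = 5.616 m²; P = 2y√(1+z²) = 2×1.2×4.026 = 9.663 m. Hydraulic radius R = A/P = 5.616/9.663 = 0.5812 m. Q_B = (1/0.014)·5.616·0.5812^(2/3)·√0.006 = 21.64 m³/s.
Q_A = 8.988 m³/s vs Q_B = 21.64 m³/s, so channel B carries more.

channel B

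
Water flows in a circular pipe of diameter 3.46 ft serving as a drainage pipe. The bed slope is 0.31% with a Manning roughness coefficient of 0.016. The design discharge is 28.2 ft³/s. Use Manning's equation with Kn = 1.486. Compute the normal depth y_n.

Manning's equation rearranged: A R^(2/3) = nQ / (1.486·√S) = 0.016 × 28.2 / (1.486 × √0.0031) = 5.453.
At y = 2.39 ft: A R^(2/3) = 7.022 — too large.
At y = 2.01 ft: A R^(2/3) = 5.455 — ≈ 5.453.

y_n = 2.01 ft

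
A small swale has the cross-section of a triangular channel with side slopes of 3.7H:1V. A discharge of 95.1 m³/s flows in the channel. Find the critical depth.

At critical depth, Q² T / (g A³) = 1, i.e. A³/T = Q²/g = 95.1²/9.81 = 921.9.
At y = 3.03 m: A³/T = 1748 — high.
At y = 2.38 m: A³/T = 522.7 — low.
At y = 2.67 m: A³/T = 928.8 — close enough.

y_c = 2.67 m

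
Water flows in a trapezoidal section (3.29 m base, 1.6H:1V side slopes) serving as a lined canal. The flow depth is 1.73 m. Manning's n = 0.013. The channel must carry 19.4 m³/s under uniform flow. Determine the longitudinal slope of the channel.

S = 0.000531

With bottom width b = 3.29 m and side slope z = 1.6: A = (b + zy)y = (3.29 + 1.6×1.73)×1.73 = 10.48 m²; P = b + 2y√(1+z²) = 3.29 + 2×1.73×1.887 = 9.818 m.
Hydraulic radius R = A/P = 10.48/9.818 = 1.067 m.
From Manning's equation, S = [nQ / (1 A R^(2/3))]² = [0.013 × 19.4 / (1 × 10.48 × 1.067^(2/3))]² = 0.000531.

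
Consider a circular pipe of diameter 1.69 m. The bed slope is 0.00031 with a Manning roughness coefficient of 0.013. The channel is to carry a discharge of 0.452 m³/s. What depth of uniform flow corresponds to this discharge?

y_n = 0.593 m

Manning's equation rearranged: A R^(2/3) = nQ / (1·√S) = 0.013 × 0.452 / (√0.00031) = 0.3337.
Try y = 0.404 m: A R^(2/3) = 0.1583 — short.
Try y = 0.723 m: A R^(2/3) = 0.4808 — over.
Try y = 0.593 m: A R^(2/3) = 0.3337 — matches.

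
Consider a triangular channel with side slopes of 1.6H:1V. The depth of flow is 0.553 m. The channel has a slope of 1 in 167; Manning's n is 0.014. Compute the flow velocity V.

For a triangular section with side slope z = 1.6: A = zy² = 1.6×0.553² = 0.4893 m²; P = 2y√(1+z²) = 2×0.553×1.887 = 2.087 m.
Hydraulic radius R = A/P = 0.4893/2.087 = 0.2345 m.
From Manning's equation, V = (1/n) R^(2/3) S^(1/2) = (1/0.014) × 0.2345^(2/3) × 0.005988^(1/2) = 2.1 m/s.

V = 2.1 m/s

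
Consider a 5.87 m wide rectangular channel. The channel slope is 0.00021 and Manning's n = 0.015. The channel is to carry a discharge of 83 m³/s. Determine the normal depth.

y_n = 8.67 m

Manning's equation rearranged: A R^(2/3) = nQ / (1·√S) = 0.015 × 83 / (√0.00021) = 85.91.
Try y = 10.2 m: A R^(2/3) = 103.7 — high.
Try y = 5.94 m: A R^(2/3) = 54.69 — low.
Try y = 8.67 m: A R^(2/3) = 85.9 — matches.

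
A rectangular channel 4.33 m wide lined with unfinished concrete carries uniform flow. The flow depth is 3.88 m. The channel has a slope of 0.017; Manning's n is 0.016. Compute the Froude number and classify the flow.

Flow area A = b·y = 4.33 × 3.88 = 16.8 m². Wetted perimeter P = b + 2y = 4.33 + 2×3.88 = 12.09 m.
Hydraulic radius R = A/P = 16.8/12.09 = 1.39 m.
V = (1/n) R^(2/3) √S = (1/0.016) × 1.39^(2/3) × √0.017 = 10.15 m/s. Hydraulic depth D_h = A/T = 16.8/4.33 = 3.88 m.
Froude number Fr = V/√(g·D_h) = 10.15/√(9.81×3.88) = 1.64, which is greater than 1, so the flow is supercritical.

supercritical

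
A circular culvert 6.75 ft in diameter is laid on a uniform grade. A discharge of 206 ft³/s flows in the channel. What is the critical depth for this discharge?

y_c = 3.79 ft

At critical depth, Q² T / (g A³) = 1, i.e. A³/T = Q²/g = 206²/32.2 = 1318.
Trying y = 3.35 ft: A³/T = 824.8 — too small.
Trying y = 4.75 ft: A³/T = 3161 — too large.
Trying y = 3.79 ft: A³/T = 1322 — ≈ 1318.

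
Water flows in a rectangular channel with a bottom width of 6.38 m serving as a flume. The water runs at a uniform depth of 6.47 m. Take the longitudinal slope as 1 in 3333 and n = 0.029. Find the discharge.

Q = 40.9 m³/s

Flow area A = b·y = 6.38 × 6.47 = 41.28 m². Wetted perimeter P = b + 2y = 6.38 + 2×6.47 = 19.32 m.
Hydraulic radius R = A/P = 41.28/19.32 = 2.137 m.
Manning's equation: Q = (1/n) A R^(2/3) S^(1/2) = (1/0.029) × 41.28 × 2.137^(2/3) × 0.0003^(1/2) = 40.9 m³/s.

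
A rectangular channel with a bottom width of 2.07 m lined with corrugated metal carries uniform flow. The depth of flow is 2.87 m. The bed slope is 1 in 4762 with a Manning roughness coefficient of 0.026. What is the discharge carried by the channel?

Q = 2.76 m³/s

Flow area A = b·y = 2.07 × 2.87 = 5.941 m². Wetted perimeter P = b + 2y = 2.07 + 2×2.87 = 7.81 m.
Hydraulic radius R = A/P = 5.941/7.81 = 0.7607 m.
Manning's equation: Q = (1/n) A R^(2/3) S^(1/2) = (1/0.026) × 5.941 × 0.7607^(2/3) × 0.00021^(1/2) = 2.76 m³/s.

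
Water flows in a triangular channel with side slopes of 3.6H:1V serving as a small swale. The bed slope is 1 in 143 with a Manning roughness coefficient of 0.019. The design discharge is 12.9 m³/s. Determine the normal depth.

y_n = 1.11 m

Manning's equation rearranged: A R^(2/3) = nQ / (1·√S) = 0.019 × 12.9 / (√0.006993) = 2.931.
Trying y = 1.36 m: A R^(2/3) = 5.023 — over.
Trying y = 0.778 m: A R^(2/3) = 1.133 — short.
Trying y = 1.11 m: A R^(2/3) = 2.922 — close enough.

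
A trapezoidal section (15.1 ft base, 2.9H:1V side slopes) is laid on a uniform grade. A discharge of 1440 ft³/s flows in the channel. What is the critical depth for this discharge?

At critical depth, Q² T / (g A³) = 1, i.e. A³/T = Q²/g = 1440²/32.2 = 64400.
Trying y = 6.17 ft: A³/T = 165800 — high.
Trying y = 3.31 ft: A³/T = 15930 — low.
Trying y = 4.83 ft: A³/T = 64450 — ≈ 64400.

y_c = 4.83 ft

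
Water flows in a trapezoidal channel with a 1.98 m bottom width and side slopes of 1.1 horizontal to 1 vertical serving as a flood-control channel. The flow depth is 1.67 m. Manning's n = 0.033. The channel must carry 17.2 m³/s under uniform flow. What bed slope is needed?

S = 0.00889

With bottom width b = 1.98 m and side slope z = 1.1: A = (b + zy)y = (1.98 + 1.1×1.67)×1.67 = 6.374 m²; P = b + 2y√(1+z²) = 1.98 + 2×1.67×1.487 = 6.945 m.
Hydraulic radius R = A/P = 6.374/6.945 = 0.9178 m.
From Manning's equation, S = [nQ / (1 A R^(2/3))]² = [0.033 × 17.2 / (1 × 6.374 × 0.9178^(2/3))]² = 0.00889.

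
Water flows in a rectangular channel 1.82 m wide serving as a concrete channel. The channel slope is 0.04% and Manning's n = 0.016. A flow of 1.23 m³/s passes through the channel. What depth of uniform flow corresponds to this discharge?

y_n = 0.913 m

Manning's equation rearranged: A R^(2/3) = nQ / (1·√S) = 0.016 × 1.23 / (√0.0004) = 0.984.
Trying y = 1.06 m: A R^(2/3) = 1.198 — too large.
Trying y = 0.738 m: A R^(2/3) = 0.7383 — too small.
Trying y = 0.913 m: A R^(2/3) = 0.9841 — matches.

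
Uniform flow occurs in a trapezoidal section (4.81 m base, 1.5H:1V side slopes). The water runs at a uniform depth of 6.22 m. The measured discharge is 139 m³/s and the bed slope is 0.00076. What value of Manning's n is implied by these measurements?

n = 0.0381

With bottom width b = 4.81 m and side slope z = 1.5: A = (b + zy)y = (4.81 + 1.5×6.22)×6.22 = 87.95 m²; P = b + 2y√(1+z²) = 4.81 + 2×6.22×1.803 = 27.24 m.
Hydraulic radius R = A/P = 87.95/27.24 = 3.229 m.
Rearranging Manning's equation: n = (1/Q) A R^(2/3) S^(1/2) = (1/139) × 87.95 × 3.229^(2/3) × √0.00076 = 0.0381.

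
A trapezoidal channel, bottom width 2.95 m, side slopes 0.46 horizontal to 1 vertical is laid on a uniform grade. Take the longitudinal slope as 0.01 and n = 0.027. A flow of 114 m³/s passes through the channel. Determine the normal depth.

Manning's equation rearranged: A R^(2/3) = nQ / (1·√S) = 0.027 × 114 / (√0.01) = 30.78.
Trying y = 3.7 m: A R^(2/3) = 23.07 — too small.
Trying y = 4.76 m: A R^(2/3) = 36.49 — too large.
Trying y = 4.34 m: A R^(2/3) = 30.78 — matches.

y_n = 4.34 m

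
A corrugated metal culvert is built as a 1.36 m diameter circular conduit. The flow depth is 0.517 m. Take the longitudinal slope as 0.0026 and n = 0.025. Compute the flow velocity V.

V = 0.874 m/s

For a circular section of diameter D = 1.36 m at depth y = 0.517 m, the central angle is θ = 2 arccos(1 − 2y/D) = 2.657 rad. Then A = (D²/8)(θ − sin θ) = 0.5068 m² and P = Dθ/2 = 1.807 m.
Hydraulic radius R = A/P = 0.5068/1.807 = 0.2805 m.
From Manning's equation, V = (1/n) R^(2/3) S^(1/2) = (1/0.025) × 0.2805^(2/3) × 0.0026^(1/2) = 0.874 m/s.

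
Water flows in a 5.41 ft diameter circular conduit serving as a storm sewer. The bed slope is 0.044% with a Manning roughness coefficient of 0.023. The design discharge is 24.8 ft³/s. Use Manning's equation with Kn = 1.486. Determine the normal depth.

y_n = 3.18 ft

Manning's equation rearranged: A R^(2/3) = nQ / (1.486·√S) = 0.023 × 24.8 / (1.486 × √0.00044) = 18.3.
At y = 2.26 ft: A R^(2/3) = 10.25 — low.
At y = 3.72 ft: A R^(2/3) = 22.99 — high.
At y = 3.18 ft: A R^(2/3) = 18.3 — matches.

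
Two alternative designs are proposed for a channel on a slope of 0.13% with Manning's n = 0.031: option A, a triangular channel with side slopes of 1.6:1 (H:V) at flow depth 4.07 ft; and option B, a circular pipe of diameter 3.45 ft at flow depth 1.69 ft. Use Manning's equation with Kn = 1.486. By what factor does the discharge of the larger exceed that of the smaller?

9.32

Channel A: For a triangular section with side slope z = 1.6: A = zy² = 1.6×4.07² = 26.5 ft²; P = 2y√(1+z²) = 2×4.07×1.887 = 15.36 ft. Hydraulic radius R = A/P = 26.5/15.36 = 1.726 ft. Q_A = (1.486/0.031)·26.5·1.726^(2/3)·√0.0013 = 65.9 ft³/s.
Channel B: For a circular section of diameter D = 3.45 ft at depth y = 1.69 ft, the central angle is θ = 2 arccos(1 − 2y/D) = 3.101 rad. Then A = (D²/8)(θ − sin θ) = 4.553 ft² and P = Dθ/2 = 5.349 ft. Hydraulic radius R = A/P = 4.553/5.349 = 0.8512 ft. Q_B = (1.486/0.031)·4.553·0.8512^(2/3)·√0.0013 = 7.068 ft³/s.
The larger discharge is 65.9 ft³/s and the smaller is 7.068 ft³/s; the ratio is 9.32.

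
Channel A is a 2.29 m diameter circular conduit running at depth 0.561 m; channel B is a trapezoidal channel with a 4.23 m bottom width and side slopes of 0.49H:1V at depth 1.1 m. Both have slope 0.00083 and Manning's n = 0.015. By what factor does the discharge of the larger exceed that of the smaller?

12

Channel A: For a circular section of diameter D = 2.29 m at depth y = 0.561 m, the central angle is θ = 2 arccos(1 − 2y/D) = 2.071 rad. Then A = (D²/8)(θ − sin θ) = 0.7825 m² and P = Dθ/2 = 2.371 m. Hydraulic radius R = A/P = 0.7825/2.371 = 0.33 m. Q_A = (1/0.015)·0.7825·0.33^(2/3)·√0.00083 = 0.7176 m³/s.
Channel B: With bottom width b = 4.23 m and side slope z = 0.49: A = (b + zy)y = (4.23 + 0.49×1.1)×1.1 = 5.246 m²; P = b + 2y√(1+z²) = 4.23 + 2×1.1×1.114 = 6.68 m. Hydraulic radius R = A/P = 5.246/6.68 = 0.7853 m. Q_B = (1/0.015)·5.246·0.7853^(2/3)·√0.00083 = 8.576 m³/s.
The larger discharge is 8.576 m³/s and the smaller is 0.7176 m³/s; the ratio is 12.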